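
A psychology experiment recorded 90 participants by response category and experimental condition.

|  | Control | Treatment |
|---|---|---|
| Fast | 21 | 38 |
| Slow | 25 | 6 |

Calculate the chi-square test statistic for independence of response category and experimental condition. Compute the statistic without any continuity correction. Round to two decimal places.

16.51

Row totals: 59, 31. Column totals: 46, 44. Grand total N = 90.
Expected counts (row total × column total / N):
  Fast, Control: 59×46/90 = 30.156
  Fast, Treatment: 59×44/90 = 28.844
  Slow, Control: 31×46/90 = 15.844
  Slow, Treatment: 31×44/90 = 15.156
Contributions (O − E)²/E:
  (21 − 30.156)²/30.156 = 2.7800
  (38 − 28.844)²/28.844 = 2.9064
  (25 − 15.844)²/15.844 = 5.2911
  (6 − 15.156)²/15.156 = 5.5313
χ² = 2.7800 + 2.9064 + 5.2911 + 5.5313 = 16.51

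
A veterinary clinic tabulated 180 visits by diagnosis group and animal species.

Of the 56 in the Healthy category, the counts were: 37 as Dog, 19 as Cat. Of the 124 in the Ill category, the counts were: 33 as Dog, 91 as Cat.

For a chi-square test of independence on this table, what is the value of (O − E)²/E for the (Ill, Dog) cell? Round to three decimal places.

4.805

Row total (Ill) = 124; column total (Dog) = 70; N = 180.
Expected count E = 124 × 70 / 180 = 48.2222.
Contribution = (O − E)²/E = (33 − 48.2222)² / 48.2222 = 4.805.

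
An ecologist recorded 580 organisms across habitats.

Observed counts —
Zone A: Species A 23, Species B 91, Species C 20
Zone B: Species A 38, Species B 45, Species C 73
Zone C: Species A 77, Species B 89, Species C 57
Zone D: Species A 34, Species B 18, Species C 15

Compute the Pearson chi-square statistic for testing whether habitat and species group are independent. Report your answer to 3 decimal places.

80.761

Row totals: 134, 156, 223, 67. Column totals: 172, 243, 165. Grand total N = 580.
Expected counts (row total × column total / N):
  Zone A, Species A: 134×172/580 = 39.7379
  Zone A, Species B: 134×243/580 = 56.1414
  Zone A, Species C: 134×165/580 = 38.1207
  Zone B, Species A: 156×172/580 = 46.2621
  Zone B, Species B: 156×243/580 = 65.3586
  Zone B, Species C: 156×165/580 = 44.3793
  Zone C, Species A: 223×172/580 = 66.1310
  Zone C, Species B: 223×243/580 = 93.4293
  Zone C, Species C: 223×165/580 = 63.4397
  Zone D, Species A: 67×172/580 = 19.8690
  Zone D, Species B: 67×243/580 = 28.0707
  Zone D, Species C: 67×165/580 = 19.0603
Contributions (O − E)²/E:
  (23 − 39.7379)²/39.7379 = 7.0501
  (91 − 56.1414)²/56.1414 = 21.6440
  (20 − 38.1207)²/38.1207 = 8.6137
  (38 − 46.2621)²/46.2621 = 1.4756
  (45 − 65.3586)²/65.3586 = 6.3415
  (73 − 44.3793)²/44.3793 = 18.4578
  (77 − 66.1310)²/66.1310 = 1.7864
  (89 − 93.4293)²/93.4293 = 0.2100
  (57 − 63.4397)²/63.4397 = 0.6537
  (34 − 19.8690)²/19.8690 = 10.0501
  (18 − 28.0707)²/28.0707 = 3.6130
  (15 − 19.0603)²/19.0603 = 0.8649
χ² = 7.0501 + 21.6440 + 8.6137 + 1.4756 + 6.3415 + 18.4578 + 1.7864 + 0.2100 + 0.6537 + 10.0501 + 3.6130 + 0.8649 = 80.761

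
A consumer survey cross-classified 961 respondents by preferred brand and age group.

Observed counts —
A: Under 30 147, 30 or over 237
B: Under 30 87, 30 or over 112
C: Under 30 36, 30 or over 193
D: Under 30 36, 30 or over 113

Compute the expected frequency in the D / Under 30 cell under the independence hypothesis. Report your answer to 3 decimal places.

47.444

Row total (D) = 149; column total (Under 30) = 306; grand total N = 961.
Expected count = (row total × column total) / N = 149 × 306 / 961 = 47.444.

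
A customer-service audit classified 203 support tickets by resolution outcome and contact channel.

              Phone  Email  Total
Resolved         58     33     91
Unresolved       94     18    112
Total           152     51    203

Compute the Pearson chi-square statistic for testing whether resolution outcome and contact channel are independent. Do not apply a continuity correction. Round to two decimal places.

10.88

Grand total N = 203.
Expected counts (row total × column total / N):
  Resolved, Phone: 91×152/203 = 68.138
  Resolved, Email: 91×51/203 = 22.862
  Unresolved, Phone: 112×152/203 = 83.862
  Unresolved, Email: 112×51/203 = 28.138
Contributions (O − E)²/E:
  (58 − 68.138)²/68.138 = 1.5084
  (33 − 22.862)²/22.862 = 4.4956
  (94 − 83.862)²/83.862 = 1.2256
  (18 − 28.138)²/28.138 = 3.6527
χ² = 1.5084 + 4.4956 + 1.2256 + 3.6527 = 10.88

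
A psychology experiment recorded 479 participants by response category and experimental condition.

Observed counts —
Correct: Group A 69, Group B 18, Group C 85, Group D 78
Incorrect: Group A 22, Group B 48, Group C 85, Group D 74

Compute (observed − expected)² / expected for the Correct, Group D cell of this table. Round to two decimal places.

0.02

Row total (Correct) = 250; column total (Group D) = 152; N = 479.
Expected count E = 250 × 152 / 479 = 79.332.
Contribution = (O − E)²/E = (78 − 79.332)² / 79.332 = 0.02.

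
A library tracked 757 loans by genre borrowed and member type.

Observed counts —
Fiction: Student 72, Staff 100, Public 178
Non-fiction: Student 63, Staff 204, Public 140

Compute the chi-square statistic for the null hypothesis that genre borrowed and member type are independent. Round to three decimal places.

36.636

Row totals: 350, 407. Column totals: 135, 304, 318. Grand total N = 757.
Expected counts (row total × column total / N):
  Fiction, Student: 350×135/757 = 62.41744
  Fiction, Staff: 350×304/757 = 140.55482
  Fiction, Public: 350×318/757 = 147.02774
  Non-fiction, Student: 407×135/757 = 72.58256
  Non-fiction, Staff: 407×304/757 = 163.44518
  Non-fiction, Public: 407×318/757 = 170.97226
Contributions (O − E)²/E:
  (72 − 62.41744)²/62.41744 = 1.4712
  (100 − 140.55482)²/140.55482 = 11.7014
  (178 − 147.02774)²/147.02774 = 6.5245
  (63 − 72.58256)²/72.58256 = 1.2651
  (204 − 163.44518)²/163.44518 = 10.0627
  (140 − 170.97226)²/170.97226 = 5.6107
χ² = 1.4712 + 11.7014 + 6.5245 + 1.2651 + 10.0627 + 5.6107 = 36.636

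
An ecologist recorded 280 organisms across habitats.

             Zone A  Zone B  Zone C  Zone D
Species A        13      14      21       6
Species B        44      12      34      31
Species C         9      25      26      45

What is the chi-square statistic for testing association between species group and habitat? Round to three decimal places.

Row totals: 54, 121, 105. Column totals: 66, 51, 81, 82. Grand total N = 280.
Expected counts (row total × column total / N):
  Species A, Zone A: 54×66/280 = 12.7286
  Species A, Zone B: 54×51/280 = 9.8357
  Species A, Zone C: 54×81/280 = 15.6214
  Species A, Zone D: 54×82/280 = 15.8143
  Species B, Zone A: 121×66/280 = 28.5214
  Species B, Zone B: 121×51/280 = 22.0393
  Species B, Zone C: 121×81/280 = 35.0036
  Species B, Zone D: 121×82/280 = 35.4357
  Species C, Zone A: 105×66/280 = 24.7500
  Species C, Zone B: 105×51/280 = 19.1250
  Species C, Zone C: 105×81/280 = 30.3750
  Species C, Zone D: 105×82/280 = 30.7500
Contributions (O − E)²/E:
  (13 − 12.7286)²/12.7286 = 0.0058
  (14 − 9.8357)²/9.8357 = 1.7631
  (21 − 15.6214)²/15.6214 = 1.8519
  (6 − 15.8143)²/15.8143 = 6.0907
  (44 − 28.5214)²/28.5214 = 8.4003
  (12 − 22.0393)²/22.0393 = 4.5731
  (34 − 35.0036)²/35.0036 = 0.0288
  (31 − 35.4357)²/35.4357 = 0.5552
  (9 − 24.7500)²/24.7500 = 10.0227
  (25 − 19.1250)²/19.1250 = 1.8047
  (26 − 30.3750)²/30.3750 = 0.6301
  (45 − 30.7500)²/30.7500 = 6.6037
χ² = 0.0058 + 1.7631 + 1.8519 + 6.0907 + 8.4003 + 4.5731 + 0.0288 + 0.5552 + 10.0227 + 1.8047 + 0.6301 + 6.6037 = 42.330

42.330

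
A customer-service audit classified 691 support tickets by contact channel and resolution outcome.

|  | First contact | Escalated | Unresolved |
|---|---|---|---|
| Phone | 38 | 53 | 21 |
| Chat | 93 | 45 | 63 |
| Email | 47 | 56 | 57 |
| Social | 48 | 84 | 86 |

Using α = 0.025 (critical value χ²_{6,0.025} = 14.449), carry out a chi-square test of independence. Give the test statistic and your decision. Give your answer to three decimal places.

44.641; reject H₀

Row totals: 112, 201, 160, 218. Column totals: 226, 238, 227. Grand total N = 691.
Expected counts (row total × column total / N):
  Phone, First contact: 112×226/691 = 36.6310
  Phone, Escalated: 112×238/691 = 38.5760
  Phone, Unresolved: 112×227/691 = 36.7931
  Chat, First contact: 201×226/691 = 65.7395
  Chat, Escalated: 201×238/691 = 69.2301
  Chat, Unresolved: 201×227/691 = 66.0304
  Email, First contact: 160×226/691 = 52.3300
  Email, Escalated: 160×238/691 = 55.1085
  Email, Unresolved: 160×227/691 = 52.5615
  Social, First contact: 218×226/691 = 71.2996
  Social, Escalated: 218×238/691 = 75.0854
  Social, Unresolved: 218×227/691 = 71.6151
Contributions (O − E)²/E:
  (38 − 36.6310)²/36.6310 = 0.0512
  (53 − 38.5760)²/38.5760 = 5.3933
  (21 − 36.7931)²/36.7931 = 6.7790
  (93 − 65.7395)²/65.7395 = 11.3042
  (45 − 69.2301)²/69.2301 = 8.4804
  (63 − 66.0304)²/66.0304 = 0.1391
  (47 − 52.3300)²/52.3300 = 0.5429
  (56 − 55.1085)²/55.1085 = 0.0144
  (57 − 52.5615)²/52.5615 = 0.3748
  (48 − 71.2996)²/71.2996 = 7.6139
  (84 − 75.0854)²/75.0854 = 1.0584
  (86 − 71.6151)²/71.6151 = 2.8894
χ² = 0.0512 + 5.3933 + 6.7790 + 11.3042 + 8.4804 + 0.1391 + 0.5429 + 0.0144 + 0.3748 + 7.6139 + 1.0584 + 2.8894 = 44.641
df = (4−1)(3−1) = 6. Since 44.641 > 14.449, reject the null hypothesis of independence at α = 0.025.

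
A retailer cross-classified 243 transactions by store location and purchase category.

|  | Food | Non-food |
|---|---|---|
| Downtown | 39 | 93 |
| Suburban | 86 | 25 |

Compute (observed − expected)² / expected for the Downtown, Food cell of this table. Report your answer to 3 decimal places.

Row total (Downtown) = 132; column total (Food) = 125; N = 243.
Expected count E = 132 × 125 / 243 = 67.90123.
Contribution = (O − E)²/E = (39 − 67.90123)² / 67.90123 = 12.301.

12.301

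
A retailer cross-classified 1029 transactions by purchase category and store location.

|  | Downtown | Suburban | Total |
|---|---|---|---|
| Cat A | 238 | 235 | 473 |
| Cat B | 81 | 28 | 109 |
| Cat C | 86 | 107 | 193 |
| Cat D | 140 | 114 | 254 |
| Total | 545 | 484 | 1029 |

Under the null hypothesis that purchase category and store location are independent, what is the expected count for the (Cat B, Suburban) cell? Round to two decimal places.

51.27

Row total (Cat B) = 109; column total (Suburban) = 484; grand total N = 1029.
Expected count = (row total × column total) / N = 109 × 484 / 1029 = 51.27.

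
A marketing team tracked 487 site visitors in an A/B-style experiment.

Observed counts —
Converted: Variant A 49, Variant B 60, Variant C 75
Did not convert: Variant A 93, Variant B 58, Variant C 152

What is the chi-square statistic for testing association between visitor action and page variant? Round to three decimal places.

11.389

Row totals: 184, 303. Column totals: 142, 118, 227. Grand total N = 487.
Expected counts (row total × column total / N):
  Converted, Variant A: 184×142/487 = 53.6509
  Converted, Variant B: 184×118/487 = 44.5832
  Converted, Variant C: 184×227/487 = 85.7659
  Did not convert, Variant A: 303×142/487 = 88.3491
  Did not convert, Variant B: 303×118/487 = 73.4168
  Did not convert, Variant C: 303×227/487 = 141.2341
Contributions (O − E)²/E:
  (49 − 53.6509)²/53.6509 = 0.4032
  (60 − 44.5832)²/44.5832 = 5.3311
  (75 − 85.7659)²/85.7659 = 1.3514
  (93 − 88.3491)²/88.3491 = 0.2448
  (58 − 73.4168)²/73.4168 = 3.2374
  (152 − 141.2341)²/141.2341 = 0.8207
χ² = 0.4032 + 5.3311 + 1.3514 + 0.2448 + 3.2374 + 0.8207 = 11.389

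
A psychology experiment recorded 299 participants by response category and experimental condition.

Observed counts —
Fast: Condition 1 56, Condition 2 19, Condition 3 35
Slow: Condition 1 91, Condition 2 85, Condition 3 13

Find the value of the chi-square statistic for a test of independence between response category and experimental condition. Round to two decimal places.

Row totals: 110, 189. Column totals: 147, 104, 48. Grand total N = 299.
Expected counts (row total × column total / N):
  Fast, Condition 1: 110×147/299 = 54.080
  Fast, Condition 2: 110×104/299 = 38.261
  Fast, Condition 3: 110×48/299 = 17.659
  Slow, Condition 1: 189×147/299 = 92.920
  Slow, Condition 2: 189×104/299 = 65.739
  Slow, Condition 3: 189×48/299 = 30.341
Contributions (O − E)²/E:
  (56 − 54.080)²/54.080 = 0.0682
  (19 − 38.261)²/38.261 = 9.6962
  (35 − 17.659)²/17.659 = 17.0287
  (91 − 92.920)²/92.920 = 0.0397
  (85 − 65.739)²/65.739 = 5.6433
  (13 − 30.341)²/30.341 = 9.9110
χ² = 0.0682 + 9.6962 + 17.0287 + 0.0397 + 5.6433 + 9.9110 = 42.39

42.39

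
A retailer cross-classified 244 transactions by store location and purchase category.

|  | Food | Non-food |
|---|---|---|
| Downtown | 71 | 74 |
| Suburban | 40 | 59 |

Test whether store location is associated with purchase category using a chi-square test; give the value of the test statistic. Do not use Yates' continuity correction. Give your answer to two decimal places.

1.74

Row totals: 145, 99. Column totals: 111, 133. Grand total N = 244.
Expected counts (row total × column total / N):
  Downtown, Food: 145×111/244 = 65.963
  Downtown, Non-food: 145×133/244 = 79.037
  Suburban, Food: 99×111/244 = 45.037
  Suburban, Non-food: 99×133/244 = 53.963
Contributions (O − E)²/E:
  (71 − 65.963)²/65.963 = 0.3846
  (74 − 79.037)²/79.037 = 0.3210
  (40 − 45.037)²/45.037 = 0.5633
  (59 − 53.963)²/53.963 = 0.4702
χ² = 0.3846 + 0.3210 + 0.5633 + 0.4702 = 1.74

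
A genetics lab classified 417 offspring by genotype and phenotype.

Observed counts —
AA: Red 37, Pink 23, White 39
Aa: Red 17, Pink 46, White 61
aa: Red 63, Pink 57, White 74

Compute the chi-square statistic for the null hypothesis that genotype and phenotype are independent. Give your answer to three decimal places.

Row totals: 99, 124, 194. Column totals: 117, 126, 174. Grand total N = 417.
Expected counts (row total × column total / N):
  AA, Red: 99×117/417 = 27.77698
  AA, Pink: 99×126/417 = 29.91367
  AA, White: 99×174/417 = 41.30935
  Aa, Red: 124×117/417 = 34.79137
  Aa, Pink: 124×126/417 = 37.46763
  Aa, White: 124×174/417 = 51.74101
  aa, Red: 194×117/417 = 54.43165
  aa, Pink: 194×126/417 = 58.61871
  aa, White: 194×174/417 = 80.94964
Contributions (O − E)²/E:
  (37 − 27.77698)²/27.77698 = 3.0624
  (23 − 29.91367)²/29.91367 = 1.5979
  (39 − 41.30935)²/41.30935 = 0.1291
  (17 − 34.79137)²/34.79137 = 9.0980
  (46 − 37.46763)²/37.46763 = 1.9430
  (61 − 51.74101)²/51.74101 = 1.6569
  (63 − 54.43165)²/54.43165 = 1.3488
  (57 − 58.61871)²/58.61871 = 0.0447
  (74 − 80.94964)²/80.94964 = 0.5966
χ² = 3.0624 + 1.5979 + 0.1291 + 9.0980 + 1.9430 + 1.6569 + 1.3488 + 0.0447 + 0.5966 = 19.477

19.477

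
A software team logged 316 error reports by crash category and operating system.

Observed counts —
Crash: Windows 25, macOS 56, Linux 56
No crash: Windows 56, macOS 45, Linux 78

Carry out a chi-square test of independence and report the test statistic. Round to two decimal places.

Row totals: 137, 179. Column totals: 81, 101, 134. Grand total N = 316.
Expected counts (row total × column total / N):
  Crash, Windows: 137×81/316 = 35.117
  Crash, macOS: 137×101/316 = 43.788
  Crash, Linux: 137×134/316 = 58.095
  No crash, Windows: 179×81/316 = 45.883
  No crash, macOS: 179×101/316 = 57.212
  No crash, Linux: 179×134/316 = 75.905
Contributions (O − E)²/E:
  (25 − 35.117)²/35.117 = 2.9146
  (56 − 43.788)²/43.788 = 3.4058
  (56 − 58.095)²/58.095 = 0.0755
  (56 − 45.883)²/45.883 = 2.2308
  (45 − 57.212)²/57.212 = 2.6067
  (78 − 75.905)²/75.905 = 0.0578
χ² = 2.9146 + 3.4058 + 0.0755 + 2.2308 + 2.6067 + 0.0578 = 11.29

11.29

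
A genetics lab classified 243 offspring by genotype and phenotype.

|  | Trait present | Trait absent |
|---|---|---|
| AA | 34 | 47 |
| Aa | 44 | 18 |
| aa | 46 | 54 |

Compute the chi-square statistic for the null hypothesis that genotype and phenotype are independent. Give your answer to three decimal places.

13.532

Row totals: 81, 62, 100. Column totals: 124, 119. Grand total N = 243.
Expected counts (row total × column total / N):
  AA, Trait present: 81×124/243 = 41.3333
  AA, Trait absent: 81×119/243 = 39.6667
  Aa, Trait present: 62×124/243 = 31.6379
  Aa, Trait absent: 62×119/243 = 30.3621
  aa, Trait present: 100×124/243 = 51.0288
  aa, Trait absent: 100×119/243 = 48.9712
Contributions (O − E)²/E:
  (34 − 41.3333)²/41.3333 = 1.3011
  (47 − 39.6667)²/39.6667 = 1.3557
  (44 − 31.6379)²/31.6379 = 4.8303
  (18 − 30.3621)²/30.3621 = 5.0333
  (46 − 51.0288)²/51.0288 = 0.4956
  (54 − 48.9712)²/48.9712 = 0.5164
χ² = 1.3011 + 1.3557 + 4.8303 + 5.0333 + 0.4956 + 0.5164 = 13.532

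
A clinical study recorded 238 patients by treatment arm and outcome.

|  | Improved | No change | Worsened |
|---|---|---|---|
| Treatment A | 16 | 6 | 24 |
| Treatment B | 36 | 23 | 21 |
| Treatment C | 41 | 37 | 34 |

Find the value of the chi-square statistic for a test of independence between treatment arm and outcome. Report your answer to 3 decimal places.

Row totals: 46, 80, 112. Column totals: 93, 66, 79. Grand total N = 238.
Expected counts (row total × column total / N):
  Treatment A, Improved: 46×93/238 = 17.9748
  Treatment A, No change: 46×66/238 = 12.7563
  Treatment A, Worsened: 46×79/238 = 15.2689
  Treatment B, Improved: 80×93/238 = 31.2605
  Treatment B, No change: 80×66/238 = 22.1849
  Treatment B, Worsened: 80×79/238 = 26.5546
  Treatment C, Improved: 112×93/238 = 43.7647
  Treatment C, No change: 112×66/238 = 31.0588
  Treatment C, Worsened: 112×79/238 = 37.1765
Contributions (O − E)²/E:
  (16 − 17.9748)²/17.9748 = 0.2170
  (6 − 12.7563)²/12.7563 = 3.5784
  (24 − 15.2689)²/15.2689 = 4.9926
  (36 − 31.2605)²/31.2605 = 0.7186
  (23 − 22.1849)²/22.1849 = 0.0299
  (21 − 26.5546)²/26.5546 = 1.1619
  (41 − 43.7647)²/43.7647 = 0.1747
  (37 − 31.0588)²/31.0588 = 1.1365
  (34 − 37.1765)²/37.1765 = 0.2714
χ² = 0.2170 + 3.5784 + 4.9926 + 0.7186 + 0.0299 + 1.1619 + 0.1747 + 1.1365 + 0.2714 = 12.281

12.281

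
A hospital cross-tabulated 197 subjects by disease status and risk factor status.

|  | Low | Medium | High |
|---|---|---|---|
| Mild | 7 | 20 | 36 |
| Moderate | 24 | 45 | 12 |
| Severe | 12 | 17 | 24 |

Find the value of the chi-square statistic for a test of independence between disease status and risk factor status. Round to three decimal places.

30.890

Row totals: 63, 81, 53. Column totals: 43, 82, 72. Grand total N = 197.
Expected counts (row total × column total / N):
  Mild, Low: 63×43/197 = 13.7513
  Mild, Medium: 63×82/197 = 26.2234
  Mild, High: 63×72/197 = 23.0254
  Moderate, Low: 81×43/197 = 17.6802
  Moderate, Medium: 81×82/197 = 33.7157
  Moderate, High: 81×72/197 = 29.6041
  Severe, Low: 53×43/197 = 11.5685
  Severe, Medium: 53×82/197 = 22.0609
  Severe, High: 53×72/197 = 19.3706
Contributions (O − E)²/E:
  (7 − 13.7513)²/13.7513 = 3.3146
  (20 − 26.2234)²/26.2234 = 1.4770
  (36 − 23.0254)²/23.0254 = 7.3111
  (24 − 17.6802)²/17.6802 = 2.2590
  (45 − 33.7157)²/33.7157 = 3.7767
  (12 − 29.6041)²/29.6041 = 10.4683
  (12 − 11.5685)²/11.5685 = 0.0161
  (17 − 22.0609)²/22.0609 = 1.1610
  (24 − 19.3706)²/19.3706 = 1.1064
χ² = 3.3146 + 1.4770 + 7.3111 + 2.2590 + 3.7767 + 10.4683 + 0.0161 + 1.1610 + 1.1064 = 30.890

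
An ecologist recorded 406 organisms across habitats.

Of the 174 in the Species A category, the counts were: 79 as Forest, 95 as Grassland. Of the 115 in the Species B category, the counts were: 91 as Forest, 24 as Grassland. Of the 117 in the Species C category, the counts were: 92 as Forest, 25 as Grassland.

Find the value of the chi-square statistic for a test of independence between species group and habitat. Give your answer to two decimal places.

Row totals: 174, 115, 117. Column totals: 262, 144. Grand total N = 406.
Expected counts (row total × column total / N):
  Species A, Forest: 174×262/406 = 112.286
  Species A, Grassland: 174×144/406 = 61.714
  Species B, Forest: 115×262/406 = 74.212
  Species B, Grassland: 115×144/406 = 40.788
  Species C, Forest: 117×262/406 = 75.502
  Species C, Grassland: 117×144/406 = 41.498
Contributions (O − E)²/E:
  (79 − 112.286)²/112.286 = 9.8673
  (95 − 61.714)²/61.714 = 17.9531
  (91 − 74.212)²/74.212 = 3.7977
  (24 − 40.788)²/40.788 = 6.9098
  (92 − 75.502)²/75.502 = 3.6050
  (25 − 41.498)²/41.498 = 6.5590
χ² = 9.8673 + 17.9531 + 3.7977 + 6.9098 + 3.6050 + 6.5590 = 48.69

48.69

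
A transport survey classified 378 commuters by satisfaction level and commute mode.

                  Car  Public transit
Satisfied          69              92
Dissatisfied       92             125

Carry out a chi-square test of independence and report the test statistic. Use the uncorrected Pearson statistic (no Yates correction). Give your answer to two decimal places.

Row totals: 161, 217. Column totals: 161, 217. Grand total N = 378.
Expected counts (row total × column total / N):
  Satisfied, Car: 161×161/378 = 68.574
  Satisfied, Public transit: 161×217/378 = 92.426
  Dissatisfied, Car: 217×161/378 = 92.426
  Dissatisfied, Public transit: 217×217/378 = 124.574
Contributions (O − E)²/E:
  (69 − 68.574)²/68.574 = 0.0026
  (92 − 92.426)²/92.426 = 0.0020
  (92 − 92.426)²/92.426 = 0.0020
  (125 − 124.574)²/124.574 = 0.0015
χ² = 0.0026 + 0.0020 + 0.0020 + 0.0015 = 0.01

0.01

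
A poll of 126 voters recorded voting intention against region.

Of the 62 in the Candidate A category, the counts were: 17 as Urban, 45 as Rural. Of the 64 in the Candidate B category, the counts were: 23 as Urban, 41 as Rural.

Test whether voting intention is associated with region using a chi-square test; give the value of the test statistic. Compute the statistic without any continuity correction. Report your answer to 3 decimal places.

1.055

Row totals: 62, 64. Column totals: 40, 86. Grand total N = 126.
Expected counts (row total × column total / N):
  Candidate A, Urban: 62×40/126 = 19.6825
  Candidate A, Rural: 62×86/126 = 42.3175
  Candidate B, Urban: 64×40/126 = 20.3175
  Candidate B, Rural: 64×86/126 = 43.6825
Contributions (O − E)²/E:
  (17 − 19.6825)²/19.6825 = 0.3656
  (45 − 42.3175)²/42.3175 = 0.1700
  (23 − 20.3175)²/20.3175 = 0.3542
  (41 − 43.6825)²/43.6825 = 0.1647
χ² = 0.3656 + 0.1700 + 0.3542 + 0.1647 = 1.055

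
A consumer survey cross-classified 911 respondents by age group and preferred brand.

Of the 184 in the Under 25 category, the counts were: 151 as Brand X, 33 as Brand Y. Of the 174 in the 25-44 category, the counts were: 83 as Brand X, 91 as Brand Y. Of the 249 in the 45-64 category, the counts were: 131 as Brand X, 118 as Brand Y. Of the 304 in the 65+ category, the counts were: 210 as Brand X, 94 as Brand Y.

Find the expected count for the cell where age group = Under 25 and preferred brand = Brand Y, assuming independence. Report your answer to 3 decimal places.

Row total (Under 25) = 184; column total (Brand Y) = 336; grand total N = 911.
Expected count = (row total × column total) / N = 184 × 336 / 911 = 67.864.

67.864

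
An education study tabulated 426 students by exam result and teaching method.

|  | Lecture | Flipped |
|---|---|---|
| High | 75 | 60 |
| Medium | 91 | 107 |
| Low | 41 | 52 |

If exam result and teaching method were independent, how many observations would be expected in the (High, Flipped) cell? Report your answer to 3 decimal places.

69.401

Row total (High) = 135; column total (Flipped) = 219; grand total N = 426.
Expected count = (row total × column total) / N = 135 × 219 / 426 = 69.401.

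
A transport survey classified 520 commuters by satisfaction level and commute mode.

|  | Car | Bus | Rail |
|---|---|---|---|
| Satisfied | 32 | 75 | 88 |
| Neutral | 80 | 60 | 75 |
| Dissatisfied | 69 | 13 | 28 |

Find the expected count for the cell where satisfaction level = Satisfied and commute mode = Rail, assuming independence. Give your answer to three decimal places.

71.625

Row total (Satisfied) = 195; column total (Rail) = 191; grand total N = 520.
Expected count = (row total × column total) / N = 195 × 191 / 520 = 71.625.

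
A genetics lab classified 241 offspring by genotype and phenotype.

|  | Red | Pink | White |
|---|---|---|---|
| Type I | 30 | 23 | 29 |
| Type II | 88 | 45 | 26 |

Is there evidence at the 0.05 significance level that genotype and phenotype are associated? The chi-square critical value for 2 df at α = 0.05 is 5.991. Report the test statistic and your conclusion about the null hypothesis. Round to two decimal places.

Row totals: 82, 159. Column totals: 118, 68, 55. Grand total N = 241.
Expected counts (row total × column total / N):
  Type I, Red: 82×118/241 = 40.149
  Type I, Pink: 82×68/241 = 23.137
  Type I, White: 82×55/241 = 18.714
  Type II, Red: 159×118/241 = 77.851
  Type II, Pink: 159×68/241 = 44.863
  Type II, White: 159×55/241 = 36.286
Contributions (O − E)²/E:
  (30 − 40.149)²/40.149 = 2.5655
  (23 − 23.137)²/23.137 = 0.0008
  (29 − 18.714)²/18.714 = 5.6536
  (88 − 77.851)²/77.851 = 1.3231
  (45 − 44.863)²/44.863 = 0.0004
  (26 − 36.286)²/36.286 = 2.9158
χ² = 2.5655 + 0.0008 + 5.6536 + 1.3231 + 0.0004 + 2.9158 = 12.46
df = (2−1)(3−1) = 2. Since 12.46 > 5.991, reject the null hypothesis of independence at α = 0.05.

12.46; reject H₀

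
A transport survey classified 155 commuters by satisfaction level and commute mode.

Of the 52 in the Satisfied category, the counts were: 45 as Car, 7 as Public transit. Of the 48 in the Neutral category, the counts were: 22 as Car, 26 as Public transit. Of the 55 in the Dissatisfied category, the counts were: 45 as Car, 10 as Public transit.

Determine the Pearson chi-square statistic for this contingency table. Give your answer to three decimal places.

24.518

Row totals: 52, 48, 55. Column totals: 112, 43. Grand total N = 155.
Expected counts (row total × column total / N):
  Satisfied, Car: 52×112/155 = 37.57419
  Satisfied, Public transit: 52×43/155 = 14.42581
  Neutral, Car: 48×112/155 = 34.68387
  Neutral, Public transit: 48×43/155 = 13.31613
  Dissatisfied, Car: 55×112/155 = 39.74194
  Dissatisfied, Public transit: 55×43/155 = 15.25806
Contributions (O − E)²/E:
  (45 − 37.57419)²/37.57419 = 1.4676
  (7 − 14.42581)²/14.42581 = 3.8225
  (22 − 34.68387)²/34.68387 = 4.6385
  (26 − 13.31613)²/13.31613 = 12.0816
  (45 − 39.74194)²/39.74194 = 0.6957
  (10 − 15.25806)²/15.25806 = 1.8120
χ² = 1.4676 + 3.8225 + 4.6385 + 12.0816 + 0.6957 + 1.8120 = 24.518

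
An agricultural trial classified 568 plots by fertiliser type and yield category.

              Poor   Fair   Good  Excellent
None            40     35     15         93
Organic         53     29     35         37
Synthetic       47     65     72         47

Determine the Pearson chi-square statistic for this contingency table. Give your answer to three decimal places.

72.447

Row totals: 183, 154, 231. Column totals: 140, 129, 122, 177. Grand total N = 568.
Expected counts (row total × column total / N):
  None, Poor: 183×140/568 = 45.1056
  None, Fair: 183×129/568 = 41.5616
  None, Good: 183×122/568 = 39.3063
  None, Excellent: 183×177/568 = 57.0264
  Organic, Poor: 154×140/568 = 37.9577
  Organic, Fair: 154×129/568 = 34.9754
  Organic, Good: 154×122/568 = 33.0775
  Organic, Excellent: 154×177/568 = 47.9894
  Synthetic, Poor: 231×140/568 = 56.9366
  Synthetic, Fair: 231×129/568 = 52.4630
  Synthetic, Good: 231×122/568 = 49.6162
  Synthetic, Excellent: 231×177/568 = 71.9842
Contributions (O − E)²/E:
  (40 − 45.1056)²/45.1056 = 0.5779
  (35 − 41.5616)²/41.5616 = 1.0359
  (15 − 39.3063)²/39.3063 = 15.0306
  (93 − 57.0264)²/57.0264 = 22.6930
  (53 − 37.9577)²/37.9577 = 5.9611
  (29 − 34.9754)²/34.9754 = 1.0209
  (35 − 33.0775)²/33.0775 = 0.1117
  (37 − 47.9894)²/47.9894 = 2.5165
  (47 − 56.9366)²/56.9366 = 1.7341
  (65 − 52.4630)²/52.4630 = 2.9959
  (72 − 49.6162)²/49.6162 = 10.0982
  (47 − 71.9842)²/71.9842 = 8.6715
χ² = 0.5779 + 1.0359 + 15.0306 + 22.6930 + 5.9611 + 1.0209 + 0.1117 + 2.5165 + 1.7341 + 2.9959 + 10.0982 + 8.6715 = 72.447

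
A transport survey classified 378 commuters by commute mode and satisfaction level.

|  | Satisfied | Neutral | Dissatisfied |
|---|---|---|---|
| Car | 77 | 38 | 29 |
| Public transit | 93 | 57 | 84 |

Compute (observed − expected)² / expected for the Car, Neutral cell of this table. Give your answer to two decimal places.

Row total (Car) = 144; column total (Neutral) = 95; N = 378.
Expected count E = 144 × 95 / 378 = 36.190.
Contribution = (O − E)²/E = (38 − 36.190)² / 36.190 = 0.09.

0.09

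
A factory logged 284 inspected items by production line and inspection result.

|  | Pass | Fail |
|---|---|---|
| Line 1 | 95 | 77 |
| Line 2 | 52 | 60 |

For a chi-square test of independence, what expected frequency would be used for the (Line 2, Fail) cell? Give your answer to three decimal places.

54.028

Row total (Line 2) = 112; column total (Fail) = 137; grand total N = 284.
Expected count = (row total × column total) / N = 112 × 137 / 284 = 54.028.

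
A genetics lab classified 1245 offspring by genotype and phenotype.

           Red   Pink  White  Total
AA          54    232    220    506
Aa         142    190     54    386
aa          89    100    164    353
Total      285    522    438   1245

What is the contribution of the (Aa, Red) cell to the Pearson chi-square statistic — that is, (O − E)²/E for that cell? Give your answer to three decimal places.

32.561

Row total (Aa) = 386; column total (Red) = 285; N = 1245.
Expected count E = 386 × 285 / 1245 = 88.3614.
Contribution = (O − E)²/E = (142 − 88.3614)² / 88.3614 = 32.561.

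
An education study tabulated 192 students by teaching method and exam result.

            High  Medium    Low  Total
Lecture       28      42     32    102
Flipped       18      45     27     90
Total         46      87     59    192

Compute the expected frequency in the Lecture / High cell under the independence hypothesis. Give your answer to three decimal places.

24.438

Row total (Lecture) = 102; column total (High) = 46; grand total N = 192.
Expected count = (row total × column total) / N = 102 × 46 / 192 = 24.438.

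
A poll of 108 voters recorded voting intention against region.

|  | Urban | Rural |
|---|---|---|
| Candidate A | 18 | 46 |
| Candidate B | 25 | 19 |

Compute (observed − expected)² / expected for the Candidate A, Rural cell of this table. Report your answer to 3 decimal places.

1.453

Row total (Candidate A) = 64; column total (Rural) = 65; N = 108.
Expected count E = 64 × 65 / 108 = 38.51852.
Contribution = (O − E)²/E = (46 − 38.51852)² / 38.51852 = 1.453.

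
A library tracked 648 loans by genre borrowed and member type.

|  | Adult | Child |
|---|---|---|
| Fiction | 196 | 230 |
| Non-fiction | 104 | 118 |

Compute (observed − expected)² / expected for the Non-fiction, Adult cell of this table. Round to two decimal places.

0.01

Row total (Non-fiction) = 222; column total (Adult) = 300; N = 648.
Expected count E = 222 × 300 / 648 = 102.778.
Contribution = (O − E)²/E = (104 − 102.778)² / 102.778 = 0.01.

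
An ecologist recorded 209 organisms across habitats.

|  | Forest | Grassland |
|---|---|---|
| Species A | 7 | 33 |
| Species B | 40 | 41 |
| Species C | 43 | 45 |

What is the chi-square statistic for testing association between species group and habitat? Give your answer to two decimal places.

Row totals: 40, 81, 88. Column totals: 90, 119. Grand total N = 209.
Expected counts (row total × column total / N):
  Species A, Forest: 40×90/209 = 17.225
  Species A, Grassland: 40×119/209 = 22.775
  Species B, Forest: 81×90/209 = 34.880
  Species B, Grassland: 81×119/209 = 46.120
  Species C, Forest: 88×90/209 = 37.895
  Species C, Grassland: 88×119/209 = 50.105
Contributions (O − E)²/E:
  (7 − 17.225)²/17.225 = 6.0697
  (33 − 22.775)²/22.775 = 4.5906
  (40 − 34.880)²/34.880 = 0.7516
  (41 − 46.120)²/46.120 = 0.5684
  (43 − 37.895)²/37.895 = 0.6877
  (45 − 50.105)²/50.105 = 0.5201
χ² = 6.0697 + 4.5906 + 0.7516 + 0.5684 + 0.6877 + 0.5201 = 13.19

13.19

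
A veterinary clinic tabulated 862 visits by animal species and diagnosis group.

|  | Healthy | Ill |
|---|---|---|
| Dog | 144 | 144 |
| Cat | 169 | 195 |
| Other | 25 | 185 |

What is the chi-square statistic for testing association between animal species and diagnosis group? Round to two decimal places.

87.71

Row totals: 288, 364, 210. Column totals: 338, 524. Grand total N = 862.
Expected counts (row total × column total / N):
  Dog, Healthy: 288×338/862 = 112.928
  Dog, Ill: 288×524/862 = 175.072
  Cat, Healthy: 364×338/862 = 142.729
  Cat, Ill: 364×524/862 = 221.271
  Other, Healthy: 210×338/862 = 82.343
  Other, Ill: 210×524/862 = 127.657
Contributions (O − E)²/E:
  (144 − 112.928)²/112.928 = 8.5494
  (144 − 175.072)²/175.072 = 5.5147
  (169 − 142.729)²/142.729 = 4.8355
  (195 − 221.271)²/221.271 = 3.1191
  (25 − 82.343)²/82.343 = 39.9332
  (185 − 127.657)²/127.657 = 25.7582
χ² = 8.5494 + 5.5147 + 4.8355 + 3.1191 + 39.9332 + 25.7582 = 87.71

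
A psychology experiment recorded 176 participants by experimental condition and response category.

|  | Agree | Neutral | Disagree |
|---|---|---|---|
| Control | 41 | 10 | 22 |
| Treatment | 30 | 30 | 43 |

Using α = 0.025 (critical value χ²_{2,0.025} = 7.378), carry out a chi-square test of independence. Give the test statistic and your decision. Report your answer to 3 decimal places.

Row totals: 73, 103. Column totals: 71, 40, 65. Grand total N = 176.
Expected counts (row total × column total / N):
  Control, Agree: 73×71/176 = 29.4489
  Control, Neutral: 73×40/176 = 16.5909
  Control, Disagree: 73×65/176 = 26.9602
  Treatment, Agree: 103×71/176 = 41.5511
  Treatment, Neutral: 103×40/176 = 23.4091
  Treatment, Disagree: 103×65/176 = 38.0398
Contributions (O − E)²/E:
  (41 − 29.4489)²/29.4489 = 4.5308
  (10 − 16.5909)²/16.5909 = 2.6183
  (22 − 26.9602)²/26.9602 = 0.9126
  (30 − 41.5511)²/41.5511 = 3.2112
  (30 − 23.4091)²/23.4091 = 1.8557
  (43 − 38.0398)²/38.0398 = 0.6468
χ² = 4.5308 + 2.6183 + 0.9126 + 3.2112 + 1.8557 + 0.6468 = 13.775
df = (2−1)(3−1) = 2. Since 13.775 > 7.378, reject the null hypothesis of independence at α = 0.025.

13.775; reject H₀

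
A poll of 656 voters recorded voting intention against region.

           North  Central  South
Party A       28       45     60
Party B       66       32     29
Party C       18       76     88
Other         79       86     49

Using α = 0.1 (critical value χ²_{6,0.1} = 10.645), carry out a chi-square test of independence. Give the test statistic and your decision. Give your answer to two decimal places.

Row totals: 133, 127, 182, 214. Column totals: 191, 239, 226. Grand total N = 656.
Expected counts (row total × column total / N):
  Party A, North: 133×191/656 = 38.724
  Party A, Central: 133×239/656 = 48.456
  Party A, South: 133×226/656 = 45.820
  Party B, North: 127×191/656 = 36.977
  Party B, Central: 127×239/656 = 46.270
  Party B, South: 127×226/656 = 43.753
  Party C, North: 182×191/656 = 52.991
  Party C, Central: 182×239/656 = 66.308
  Party C, South: 182×226/656 = 62.701
  Other, North: 214×191/656 = 62.308
  Other, Central: 214×239/656 = 77.966
  Other, South: 214×226/656 = 73.726
Contributions (O − E)²/E:
  (28 − 38.724)²/38.724 = 2.9698
  (45 − 48.456)²/48.456 = 0.2465
  (60 − 45.820)²/45.820 = 4.3883
  (66 − 36.977)²/36.977 = 22.7800
  (32 − 46.270)²/46.270 = 4.4010
  (29 − 43.753)²/43.753 = 4.9745
  (18 − 52.991)²/52.991 = 23.1052
  (76 − 66.308)²/66.308 = 1.4166
  (88 − 62.701)²/62.701 = 10.2078
  (79 − 62.308)²/62.308 = 4.4717
  (86 − 77.966)²/77.966 = 0.8279
  (49 − 73.726)²/73.726 = 8.2925
χ² = 2.9698 + 0.2465 + 4.3883 + 22.7800 + 4.4010 + 4.9745 + 23.1052 + 1.4166 + 10.2078 + 4.4717 + 0.8279 + 8.2925 = 88.08
df = (4−1)(3−1) = 6. Since 88.08 > 10.645, reject the null hypothesis of independence at α = 0.1.

88.08; reject H₀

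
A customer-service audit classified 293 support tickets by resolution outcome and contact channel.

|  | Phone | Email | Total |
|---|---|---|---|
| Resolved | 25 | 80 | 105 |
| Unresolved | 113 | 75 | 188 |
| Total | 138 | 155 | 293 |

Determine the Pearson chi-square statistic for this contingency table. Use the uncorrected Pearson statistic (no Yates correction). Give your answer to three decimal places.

Grand total N = 293.
Expected counts (row total × column total / N):
  Resolved, Phone: 105×138/293 = 49.4539
  Resolved, Email: 105×155/293 = 55.5461
  Unresolved, Phone: 188×138/293 = 88.5461
  Unresolved, Email: 188×155/293 = 99.4539
Contributions (O − E)²/E:
  (25 − 49.4539)²/49.4539 = 12.0919
  (80 − 55.5461)²/55.5461 = 10.7657
  (113 − 88.5461)²/88.5461 = 6.7535
  (75 − 99.4539)²/99.4539 = 6.0128
χ² = 12.0919 + 10.7657 + 6.7535 + 6.0128 = 35.624

35.624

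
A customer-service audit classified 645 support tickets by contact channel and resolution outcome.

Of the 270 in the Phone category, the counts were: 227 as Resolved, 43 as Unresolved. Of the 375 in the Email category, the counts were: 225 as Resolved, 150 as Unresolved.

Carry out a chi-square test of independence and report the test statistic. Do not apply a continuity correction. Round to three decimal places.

Row totals: 270, 375. Column totals: 452, 193. Grand total N = 645.
Expected counts (row total × column total / N):
  Phone, Resolved: 270×452/645 = 189.2093
  Phone, Unresolved: 270×193/645 = 80.7907
  Email, Resolved: 375×452/645 = 262.7907
  Email, Unresolved: 375×193/645 = 112.2093
Contributions (O − E)²/E:
  (227 − 189.2093)²/189.2093 = 7.5479
  (43 − 80.7907)²/80.7907 = 17.6770
  (225 − 262.7907)²/262.7907 = 5.4345
  (150 − 112.2093)²/112.2093 = 12.7274
χ² = 7.5479 + 17.6770 + 5.4345 + 12.7274 = 43.387

43.387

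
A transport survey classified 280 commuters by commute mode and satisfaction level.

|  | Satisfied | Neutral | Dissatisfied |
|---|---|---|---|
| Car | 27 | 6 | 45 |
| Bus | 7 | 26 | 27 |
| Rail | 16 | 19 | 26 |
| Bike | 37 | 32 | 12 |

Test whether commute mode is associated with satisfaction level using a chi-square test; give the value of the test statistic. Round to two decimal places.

Row totals: 78, 60, 61, 81. Column totals: 87, 83, 110. Grand total N = 280.
Expected counts (row total × column total / N):
  Car, Satisfied: 78×87/280 = 24.236
  Car, Neutral: 78×83/280 = 23.121
  Car, Dissatisfied: 78×110/280 = 30.643
  Bus, Satisfied: 60×87/280 = 18.643
  Bus, Neutral: 60×83/280 = 17.786
  Bus, Dissatisfied: 60×110/280 = 23.571
  Rail, Satisfied: 61×87/280 = 18.954
  Rail, Neutral: 61×83/280 = 18.082
  Rail, Dissatisfied: 61×110/280 = 23.964
  Bike, Satisfied: 81×87/280 = 25.168
  Bike, Neutral: 81×83/280 = 24.011
  Bike, Dissatisfied: 81×110/280 = 31.821
Contributions (O − E)²/E:
  (27 − 24.236)²/24.236 = 0.3152
  (6 − 23.121)²/23.121 = 12.6780
  (45 − 30.643)²/30.643 = 6.7266
  (7 − 18.643)²/18.643 = 7.2713
  (26 − 17.786)²/17.786 = 3.7934
  (27 − 23.571)²/23.571 = 0.4988
  (16 − 18.954)²/18.954 = 0.4604
  (19 − 18.082)²/18.082 = 0.0466
  (26 − 23.964)²/23.964 = 0.1730
  (37 − 25.168)²/25.168 = 5.5625
  (32 − 24.011)²/24.011 = 2.6581
  (12 − 31.821)²/31.821 = 12.3463
χ² = 0.3152 + 12.6780 + 6.7266 + 7.2713 + 3.7934 + 0.4988 + 0.4604 + 0.0466 + 0.1730 + 5.5625 + 2.6581 + 12.3463 = 52.53

52.53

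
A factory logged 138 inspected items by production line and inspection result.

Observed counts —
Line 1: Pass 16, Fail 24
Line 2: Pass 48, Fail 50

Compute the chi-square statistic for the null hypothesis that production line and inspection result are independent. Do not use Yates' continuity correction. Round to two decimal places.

0.92

Row totals: 40, 98. Column totals: 64, 74. Grand total N = 138.
Expected counts (row total × column total / N):
  Line 1, Pass: 40×64/138 = 18.551
  Line 1, Fail: 40×74/138 = 21.449
  Line 2, Pass: 98×64/138 = 45.449
  Line 2, Fail: 98×74/138 = 52.551
Contributions (O − E)²/E:
  (16 − 18.551)²/18.551 = 0.3508
  (24 − 21.449)²/21.449 = 0.3034
  (48 − 45.449)²/45.449 = 0.1432
  (50 − 52.551)²/52.551 = 0.1238
χ² = 0.3508 + 0.3034 + 0.1432 + 0.1238 = 0.92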